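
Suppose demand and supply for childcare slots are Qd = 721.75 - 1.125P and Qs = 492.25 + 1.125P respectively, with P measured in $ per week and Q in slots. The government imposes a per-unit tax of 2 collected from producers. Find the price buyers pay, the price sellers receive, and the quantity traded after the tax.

Producers keep P_s = P_b - 2 per unit, so supply in terms of the buyer price is Qs = 490 + 1.125P_b.
Set Qd = Qs: 721.75 - 1.125P_b = 490 + 1.125P_b, so 231.75 = 2.25P_b and P_b = 103.
So P_s = 101 and the quantity traded is Q = 721.75 - 1.125(103) = 605.875.

P_b = 103, P_s = 101, Q = 605.875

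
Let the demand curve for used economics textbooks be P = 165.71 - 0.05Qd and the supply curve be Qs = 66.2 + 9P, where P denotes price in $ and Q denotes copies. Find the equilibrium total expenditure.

Solving each curve for Q: Qd = 3314.2 - 20P.
Set Qd = Qs: 3314.2 - 20P = 66.2 + 9P, so 3248 = 29P and P* = 112.
From the demand curve, Q* = 3314.2 - 20(112) = 1074.2.
Total expenditure = P* × Q* = 112 × 1074.2 = 120310.4.

Total expenditure = 120310.4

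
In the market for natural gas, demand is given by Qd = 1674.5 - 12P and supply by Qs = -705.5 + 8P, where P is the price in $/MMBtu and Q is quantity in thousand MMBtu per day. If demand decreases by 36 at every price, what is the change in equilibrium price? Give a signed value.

Equating demand and supply, 1674.5 - 12P = -705.5 + 8P gives 20P = 2380, so P* = 119.
From the demand curve, Q* = 1674.5 - 12(119) = 246.5.
After the shift, demand is Qd = 1638.5 - 12P.
The new intersection has 2344 = 20P, i.e. P = 117.2, Q = 232.1.
ΔP = 117.2 - 119 = -1.8.

ΔP = -1.8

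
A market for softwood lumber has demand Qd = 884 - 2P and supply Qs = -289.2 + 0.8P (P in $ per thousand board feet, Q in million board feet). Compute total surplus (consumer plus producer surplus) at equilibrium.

At equilibrium Qd = Qs, so 884 - 2P = -289.2 + 0.8P; collecting terms, 1173.2 = 2.8P and P* = 419.
Plugging P* into demand: Q* = 884 - 2(419) = 46.
Demand choke price = 442; supply choke price = 361.5. CS = ½(442 - 419)(46) = 529; PS = ½(419 - 361.5)(46) = 1322.5. Total surplus = 1851.5.

Total surplus = 1851.5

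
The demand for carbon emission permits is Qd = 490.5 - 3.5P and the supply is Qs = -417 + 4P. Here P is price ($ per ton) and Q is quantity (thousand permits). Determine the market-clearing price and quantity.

P* = 121, Q* = 67

The market clears where 490.5 - 3.5P = -417 + 4P. Rearranging, 7.5P = 907.5, hence P* = 121.
Plugging P* into demand: Q* = 490.5 - 3.5(121) = 67.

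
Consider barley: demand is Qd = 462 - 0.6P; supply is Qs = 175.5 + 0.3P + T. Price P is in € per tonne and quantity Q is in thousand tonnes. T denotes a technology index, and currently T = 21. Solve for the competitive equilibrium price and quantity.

With T = 21, supply is Qs = 196.5 + 0.3P.
Set Qd = Qs: 462 - 0.6P = 196.5 + 0.3P, so 265.5 = 0.9P and P* = 295.
Plugging P* into demand: Q* = 462 - 0.6(295) = 285.

P* = 295, Q* = 285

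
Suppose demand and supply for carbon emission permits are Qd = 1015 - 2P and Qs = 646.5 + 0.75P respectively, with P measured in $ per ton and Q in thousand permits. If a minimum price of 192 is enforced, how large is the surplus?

At P = 192: Qd = 631 and Qs = 790.5.
Surplus = Qs - Qd = 790.5 - 631 = 159.5.

Surplus = 159.5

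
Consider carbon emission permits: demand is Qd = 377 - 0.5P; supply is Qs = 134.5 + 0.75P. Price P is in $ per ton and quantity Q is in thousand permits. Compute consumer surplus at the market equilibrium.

At equilibrium Qd = Qs, so 377 - 0.5P = 134.5 + 0.75P; collecting terms, 242.5 = 1.25P and P* = 194.
Then Q* = 377 - 0.5(194) = 280.
Demand choke price (Qd = 0): P = 377/0.5 = 754. Consumer surplus = ½ × (754 - 194) × 280 = 78400.

Consumer surplus = 78400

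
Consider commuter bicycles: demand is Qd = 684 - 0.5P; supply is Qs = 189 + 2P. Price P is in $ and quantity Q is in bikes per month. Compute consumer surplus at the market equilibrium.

Equating demand and supply, 684 - 0.5P = 189 + 2P gives 2.5P = 495, so P* = 198.
From the demand curve, Q* = 684 - 0.5(198) = 585.
Demand choke price (Qd = 0): P = 684/0.5 = 1368. Consumer surplus = ½ × (1368 - 198) × 585 = 342225.

Consumer surplus = 342225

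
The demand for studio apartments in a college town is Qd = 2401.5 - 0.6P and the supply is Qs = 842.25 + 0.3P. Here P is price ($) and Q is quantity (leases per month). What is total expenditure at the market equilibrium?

Total expenditure = 2359665

The market clears where 2401.5 - 0.6P = 842.25 + 0.3P. Rearranging, 0.9P = 1559.25, hence P* = 1732.5.
Plugging P* into demand: Q* = 2401.5 - 0.6(1732.5) = 1362.
Total expenditure = P* × Q* = 1732.5 × 1362 = 2359665.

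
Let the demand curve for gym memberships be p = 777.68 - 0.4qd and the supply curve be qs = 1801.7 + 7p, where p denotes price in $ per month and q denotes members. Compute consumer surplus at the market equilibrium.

Solving each curve for q: qd = 1944.2 - 2.5p.
At equilibrium qd = qs, so 1944.2 - 2.5p = 1801.7 + 7p; collecting terms, 142.5 = 9.5p and p* = 15.
From the demand curve, q* = 1944.2 - 2.5(15) = 1906.7.
Demand choke price (qd = 0): p = 1944.2/2.5 = 777.68. Consumer surplus = ½ × (777.68 - 15) × 1906.7 = 727100.978.

Consumer surplus = 727100.978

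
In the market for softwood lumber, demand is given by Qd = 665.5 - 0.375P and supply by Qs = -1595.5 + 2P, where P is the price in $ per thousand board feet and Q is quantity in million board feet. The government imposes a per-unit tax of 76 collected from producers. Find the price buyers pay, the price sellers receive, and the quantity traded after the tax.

P_b = 1016, P_s = 940, Q = 284.5

Producers keep P_s = P_b - 76 per unit, so supply in terms of the buyer price is Qs = -1747.5 + 2P_b.
Market clearing requires 665.5 - 0.375P_b = -1747.5 + 2P_b; hence 2413 = 2.375P_b and P_b = 1016.
Then P_s = 1016 - 76 = 940 and Q = 665.5 - 0.375(1016) = 284.5.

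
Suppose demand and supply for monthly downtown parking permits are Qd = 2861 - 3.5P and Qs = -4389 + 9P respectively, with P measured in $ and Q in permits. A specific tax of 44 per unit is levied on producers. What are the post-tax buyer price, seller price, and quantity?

P_b = 611.68, P_s = 567.68, Q = 720.12

With a tax of 44 on producers, they supply based on the net price P_s = P_b - 44, so Qs = -4785 + 9P_b.
Equate demand and the shifted supply: 2861 - 3.5P_b = -4785 + 9P_b, giving 12.5P_b = 7646, so P_b = 611.68.
Then P_s = 611.68 - 44 = 567.68 and Q = 2861 - 3.5(611.68) = 720.12.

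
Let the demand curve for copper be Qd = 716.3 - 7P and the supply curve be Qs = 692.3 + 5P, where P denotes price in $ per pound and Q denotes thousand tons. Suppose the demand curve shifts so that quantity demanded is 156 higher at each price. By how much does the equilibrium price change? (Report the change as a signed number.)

Equating demand and supply, 716.3 - 7P = 692.3 + 5P gives 12P = 24, so P* = 2.
From the demand curve, Q* = 716.3 - 7(2) = 702.3.
After the shift, demand is Qd = 872.3 - 7P.
Re-solving, 12P = 180 gives P = 15 and Q = 767.3.
ΔP = 15 - 2 = 13.

ΔP = 13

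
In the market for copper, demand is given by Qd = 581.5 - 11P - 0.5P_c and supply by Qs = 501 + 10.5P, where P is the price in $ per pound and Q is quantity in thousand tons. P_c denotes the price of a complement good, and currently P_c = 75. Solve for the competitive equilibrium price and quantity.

P* = 2, Q* = 522

With P_c = 75, demand is Qd = 544 - 11P.
Equating demand and supply, 544 - 11P = 501 + 10.5P gives 21.5P = 43, so P* = 2.
Substitute back: Q* = 544 - 11(2) = 522.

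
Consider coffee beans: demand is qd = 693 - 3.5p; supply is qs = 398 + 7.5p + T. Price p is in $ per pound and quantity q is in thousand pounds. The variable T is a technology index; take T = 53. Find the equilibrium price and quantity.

With T = 53, supply is qs = 451 + 7.5p.
Equating demand and supply, 693 - 3.5p = 451 + 7.5p gives 11p = 242, so p* = 22.
Plugging p* into demand: q* = 693 - 3.5(22) = 616.

p* = 22, q* = 616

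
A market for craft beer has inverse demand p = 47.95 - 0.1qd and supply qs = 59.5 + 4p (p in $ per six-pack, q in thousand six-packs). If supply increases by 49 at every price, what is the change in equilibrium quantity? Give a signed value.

Δq = 35

Inverting to quantity form: qd = 479.5 - 10p.
Set qd = qs: 479.5 - 10p = 59.5 + 4p, so 420 = 14p and p* = 30.
Then q* = 479.5 - 10(30) = 179.5.
After the shift, supply is qs = 108.5 + 4p.
The new intersection has 371 = 14p, i.e. p = 26.5, q = 214.5.
Δq = 214.5 - 179.5 = 35.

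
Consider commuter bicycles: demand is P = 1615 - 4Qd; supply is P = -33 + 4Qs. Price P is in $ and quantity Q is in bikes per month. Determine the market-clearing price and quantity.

P* = 791, Q* = 206

Inverting to quantity form: Qd = 403.75 - 0.25P and Qs = 8.25 + 0.25P.
The market clears where 403.75 - 0.25P = 8.25 + 0.25P. Rearranging, 0.5P = 395.5, hence P* = 791.
Then Q* = 403.75 - 0.25(791) = 206.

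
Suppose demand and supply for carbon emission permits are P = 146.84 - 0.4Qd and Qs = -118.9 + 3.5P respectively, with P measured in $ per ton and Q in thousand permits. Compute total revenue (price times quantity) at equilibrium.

In direct form, Qd = 367.1 - 2.5P.
Equating demand and supply, 367.1 - 2.5P = -118.9 + 3.5P gives 6P = 486, so P* = 81.
Plugging P* into demand: Q* = 367.1 - 2.5(81) = 164.6.
Total revenue = P* × Q* = 81 × 164.6 = 13332.6.

Total revenue = 13332.6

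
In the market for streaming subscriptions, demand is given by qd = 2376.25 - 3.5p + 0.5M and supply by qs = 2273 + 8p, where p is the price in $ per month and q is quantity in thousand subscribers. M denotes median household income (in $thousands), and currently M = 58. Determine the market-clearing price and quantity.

With M = 58, demand is qd = 2405.25 - 3.5p.
The market clears where 2405.25 - 3.5p = 2273 + 8p. Rearranging, 11.5p = 132.25, hence p* = 11.5.
Substitute back: q* = 2405.25 - 3.5(11.5) = 2365.

p* = 11.5, q* = 2365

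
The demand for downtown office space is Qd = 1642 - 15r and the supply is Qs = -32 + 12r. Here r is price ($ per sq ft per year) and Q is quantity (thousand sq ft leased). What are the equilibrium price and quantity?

r* = 62, Q* = 712

Equating demand and supply, 1642 - 15r = -32 + 12r gives 27r = 1674, so r* = 62.
From the demand curve, Q* = 1642 - 15(62) = 712.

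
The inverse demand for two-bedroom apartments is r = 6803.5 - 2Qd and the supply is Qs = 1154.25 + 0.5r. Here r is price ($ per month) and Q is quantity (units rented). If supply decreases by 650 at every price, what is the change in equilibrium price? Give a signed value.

Δr = 650

Inverting to quantity form: Qd = 3401.75 - 0.5r.
At equilibrium Qd = Qs, so 3401.75 - 0.5r = 1154.25 + 0.5r; collecting terms, 2247.5 = r and r* = 2247.5.
Substitute back: Q* = 3401.75 - 0.5(2247.5) = 2278.
After the shift, supply is Qs = 504.25 + 0.5r.
Re-solving, r = 2897.5 gives r = 2897.5 and Q = 1953.
Δr = 2897.5 - 2247.5 = 650.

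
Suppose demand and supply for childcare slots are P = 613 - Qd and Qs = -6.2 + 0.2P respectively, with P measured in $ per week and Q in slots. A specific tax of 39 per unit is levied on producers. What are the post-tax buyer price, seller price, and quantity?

Inverting to quantity form: Qd = 613 - P.
With a tax of 39 on producers, they supply based on the net price P_s = P_b - 39, so Qs = -14 + 0.2P_b.
Equate demand and the shifted supply: 613 - P_b = -14 + 0.2P_b, giving 1.2P_b = 627, so P_b = 522.5.
Then P_s = 522.5 - 39 = 483.5 and Q = 613 - 522.5 = 90.5.

P_b = 522.5, P_s = 483.5, Q = 90.5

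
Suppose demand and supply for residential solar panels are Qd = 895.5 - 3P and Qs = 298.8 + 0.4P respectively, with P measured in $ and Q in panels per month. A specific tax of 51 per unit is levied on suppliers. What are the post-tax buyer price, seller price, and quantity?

P_b = 181.5, P_s = 130.5, Q = 351

Suppliers keep P_s = P_b - 51 per unit, so supply in terms of the buyer price is Qs = 278.4 + 0.4P_b.
Set Qd = Qs: 895.5 - 3P_b = 278.4 + 0.4P_b, so 617.1 = 3.4P_b and P_b = 181.5.
So P_s = 130.5 and the quantity traded is Q = 895.5 - 3(181.5) = 351.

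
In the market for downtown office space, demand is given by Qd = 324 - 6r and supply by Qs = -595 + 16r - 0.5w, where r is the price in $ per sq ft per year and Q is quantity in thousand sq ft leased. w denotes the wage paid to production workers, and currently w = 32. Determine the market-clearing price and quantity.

With w = 32, supply is Qs = -611 + 16r.
Set Qd = Qs: 324 - 6r = -611 + 16r, so 935 = 22r and r* = 42.5.
Substitute back: Q* = 324 - 6(42.5) = 69.

r* = 42.5, Q* = 69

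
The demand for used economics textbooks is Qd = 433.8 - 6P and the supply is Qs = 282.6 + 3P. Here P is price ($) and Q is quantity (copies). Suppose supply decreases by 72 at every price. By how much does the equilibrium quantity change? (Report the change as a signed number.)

ΔQ = -48

The market clears where 433.8 - 6P = 282.6 + 3P. Rearranging, 9P = 151.2, hence P* = 16.8.
From the demand curve, Q* = 433.8 - 6(16.8) = 333.
After the shift, supply is Qs = 210.6 + 3P.
Re-solving, 9P = 223.2 gives P = 24.8 and Q = 285.
ΔQ = 285 - 333 = -48.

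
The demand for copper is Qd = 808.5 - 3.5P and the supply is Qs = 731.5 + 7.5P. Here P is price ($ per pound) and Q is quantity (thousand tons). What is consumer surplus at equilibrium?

Equating demand and supply, 808.5 - 3.5P = 731.5 + 7.5P gives 11P = 77, so P* = 7.
Plugging P* into demand: Q* = 808.5 - 3.5(7) = 784.
Demand choke price (Qd = 0): P = 808.5/3.5 = 231. Consumer surplus = ½ × (231 - 7) × 784 = 87808.

Consumer surplus = 87808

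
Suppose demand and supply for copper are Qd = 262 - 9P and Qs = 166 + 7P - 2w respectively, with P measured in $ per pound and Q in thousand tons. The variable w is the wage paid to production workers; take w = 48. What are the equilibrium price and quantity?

P* = 12, Q* = 154

With w = 48, supply is Qs = 70 + 7P.
Set Qd = Qs: 262 - 9P = 70 + 7P, so 192 = 16P and P* = 12.
Then Q* = 262 - 9(12) = 154.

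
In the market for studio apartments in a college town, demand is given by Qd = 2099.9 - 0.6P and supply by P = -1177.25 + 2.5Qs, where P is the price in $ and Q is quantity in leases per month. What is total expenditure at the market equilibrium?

Total expenditure = 1828552.5

In direct form, Qs = 470.9 + 0.4P.
Equating demand and supply, 2099.9 - 0.6P = 470.9 + 0.4P gives P = 1629, so P* = 1629.
Then Q* = 2099.9 - 0.6(1629) = 1122.5.
Total expenditure = P* × Q* = 1629 × 1122.5 = 1828552.5.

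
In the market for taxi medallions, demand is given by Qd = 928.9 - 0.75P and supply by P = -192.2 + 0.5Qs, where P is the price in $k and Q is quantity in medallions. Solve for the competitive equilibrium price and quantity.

Rewriting in direct form: Qs = 384.4 + 2P.
At equilibrium Qd = Qs, so 928.9 - 0.75P = 384.4 + 2P; collecting terms, 544.5 = 2.75P and P* = 198.
Plugging P* into demand: Q* = 928.9 - 0.75(198) = 780.4.

P* = 198, Q* = 780.4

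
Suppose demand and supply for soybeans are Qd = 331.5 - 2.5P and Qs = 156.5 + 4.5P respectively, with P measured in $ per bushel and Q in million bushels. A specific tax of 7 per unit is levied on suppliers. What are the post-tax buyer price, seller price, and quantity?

Suppliers keep P_s = P_b - 7 per unit, so supply in terms of the buyer price is Qs = 125 + 4.5P_b.
Equate demand and the shifted supply: 331.5 - 2.5P_b = 125 + 4.5P_b, giving 7P_b = 206.5, so P_b = 29.5.
So P_s = 22.5 and the quantity traded is Q = 331.5 - 2.5(29.5) = 257.75.

P_b = 29.5, P_s = 22.5, Q = 257.75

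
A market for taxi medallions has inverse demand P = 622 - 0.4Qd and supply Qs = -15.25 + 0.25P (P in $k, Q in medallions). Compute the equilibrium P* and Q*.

In direct form, Qd = 1555 - 2.5P.
The market clears where 1555 - 2.5P = -15.25 + 0.25P. Rearranging, 2.75P = 1570.25, hence P* = 571.
Plugging P* into demand: Q* = 1555 - 2.5(571) = 127.5.

P* = 571, Q* = 127.5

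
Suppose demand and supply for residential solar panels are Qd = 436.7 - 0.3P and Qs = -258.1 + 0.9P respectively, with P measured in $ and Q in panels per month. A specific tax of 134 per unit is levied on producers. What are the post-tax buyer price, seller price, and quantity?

P_b = 679.5, P_s = 545.5, Q = 232.85

With a tax of 134 on producers, they supply based on the net price P_s = P_b - 134, so Qs = -378.7 + 0.9P_b.
Set Qd = Qs: 436.7 - 0.3P_b = -378.7 + 0.9P_b, so 815.4 = 1.2P_b and P_b = 679.5.
Then P_s = 679.5 - 134 = 545.5 and Q = 436.7 - 0.3(679.5) = 232.85.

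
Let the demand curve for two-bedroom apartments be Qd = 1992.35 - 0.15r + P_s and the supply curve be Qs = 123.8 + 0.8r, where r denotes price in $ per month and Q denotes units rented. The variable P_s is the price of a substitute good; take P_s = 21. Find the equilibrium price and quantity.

r* = 1989, Q* = 1715

With P_s = 21, demand is Qd = 2013.35 - 0.15r.
Equating demand and supply, 2013.35 - 0.15r = 123.8 + 0.8r gives 0.95r = 1889.55, so r* = 1989.
Substitute back: Q* = 2013.35 - 0.15(1989) = 1715.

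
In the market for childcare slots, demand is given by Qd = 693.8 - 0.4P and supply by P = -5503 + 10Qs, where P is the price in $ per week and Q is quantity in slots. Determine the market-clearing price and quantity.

Rewriting in direct form: Qs = 550.3 + 0.1P.
The market clears where 693.8 - 0.4P = 550.3 + 0.1P. Rearranging, 0.5P = 143.5, hence P* = 287.
Then Q* = 693.8 - 0.4(287) = 579.

P* = 287, Q* = 579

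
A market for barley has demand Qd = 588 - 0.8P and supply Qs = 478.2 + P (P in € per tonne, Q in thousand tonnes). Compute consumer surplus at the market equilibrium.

Consumer surplus = 181710.4

Equating demand and supply, 588 - 0.8P = 478.2 + P gives 1.8P = 109.8, so P* = 61.
Substitute back: Q* = 588 - 0.8(61) = 539.2.
Demand choke price (Qd = 0): P = 588/0.8 = 735. Consumer surplus = ½ × (735 - 61) × 539.2 = 181710.4.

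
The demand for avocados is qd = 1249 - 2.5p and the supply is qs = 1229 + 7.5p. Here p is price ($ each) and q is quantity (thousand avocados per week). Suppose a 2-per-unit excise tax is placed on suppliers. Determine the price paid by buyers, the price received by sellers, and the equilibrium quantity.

With a tax of 2 on suppliers, they supply based on the net price p_s = p_b - 2, so qs = 1214 + 7.5p_b.
Equate demand and the shifted supply: 1249 - 2.5p_b = 1214 + 7.5p_b, giving 10p_b = 35, so p_b = 3.5.
So p_s = 1.5 and the quantity traded is q = 1249 - 2.5(3.5) = 1240.25.

p_b = 3.5, p_s = 1.5, q = 1240.25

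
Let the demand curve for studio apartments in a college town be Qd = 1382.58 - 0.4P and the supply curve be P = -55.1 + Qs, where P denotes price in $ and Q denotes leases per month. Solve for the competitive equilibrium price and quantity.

P* = 948.2, Q* = 1003.3

In direct form, Qs = 55.1 + P.
At equilibrium Qd = Qs, so 1382.58 - 0.4P = 55.1 + P; collecting terms, 1327.48 = 1.4P and P* = 948.2.
Then Q* = 1382.58 - 0.4(948.2) = 1003.3.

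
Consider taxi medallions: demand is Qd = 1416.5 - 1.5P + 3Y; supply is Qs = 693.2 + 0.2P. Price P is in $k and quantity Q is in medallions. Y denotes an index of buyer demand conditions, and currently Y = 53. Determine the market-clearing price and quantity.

P* = 519, Q* = 797

With Y = 53, demand is Qd = 1575.5 - 1.5P.
Equating demand and supply, 1575.5 - 1.5P = 693.2 + 0.2P gives 1.7P = 882.3, so P* = 519.
From the demand curve, Q* = 1575.5 - 1.5(519) = 797.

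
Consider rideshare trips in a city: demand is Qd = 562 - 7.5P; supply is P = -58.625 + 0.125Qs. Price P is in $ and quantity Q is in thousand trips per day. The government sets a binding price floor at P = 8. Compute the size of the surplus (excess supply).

Inverting to quantity form: Qs = 469 + 8P.
At P = 8: Qd = 502 and Qs = 533.
Surplus = Qs - Qd = 533 - 502 = 31.

Surplus = 31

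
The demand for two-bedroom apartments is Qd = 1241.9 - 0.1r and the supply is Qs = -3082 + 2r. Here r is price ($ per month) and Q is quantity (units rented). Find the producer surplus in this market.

Producer surplus = 268324

Equating demand and supply, 1241.9 - 0.1r = -3082 + 2r gives 2.1r = 4323.9, so r* = 2059.
Plugging r* into demand: Q* = 1241.9 - 0.1(2059) = 1036.
Supply choke price (Qs = 0): r = 1541. Producer surplus = ½ × (2059 - 1541) × 1036 = 268324.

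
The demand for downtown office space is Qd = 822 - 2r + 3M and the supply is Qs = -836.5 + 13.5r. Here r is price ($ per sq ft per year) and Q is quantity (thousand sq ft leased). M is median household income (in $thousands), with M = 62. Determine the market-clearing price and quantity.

With M = 62, demand is Qd = 1008 - 2r.
At equilibrium Qd = Qs, so 1008 - 2r = -836.5 + 13.5r; collecting terms, 1844.5 = 15.5r and r* = 119.
Plugging r* into demand: Q* = 1008 - 2(119) = 770.

r* = 119, Q* = 770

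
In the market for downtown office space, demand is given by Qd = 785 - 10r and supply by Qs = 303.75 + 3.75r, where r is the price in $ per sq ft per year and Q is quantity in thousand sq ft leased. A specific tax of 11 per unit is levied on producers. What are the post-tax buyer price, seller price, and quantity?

The tax drives a wedge r_b - r_s = 11. Substituting r_s = r_b - 11 into supply: Qs = 262.5 + 3.75r_b.
Equate demand and the shifted supply: 785 - 10r_b = 262.5 + 3.75r_b, giving 13.75r_b = 522.5, so r_b = 38.
Then r_s = 38 - 11 = 27 and Q = 785 - 10(38) = 405.

r_b = 38, r_s = 27, Q = 405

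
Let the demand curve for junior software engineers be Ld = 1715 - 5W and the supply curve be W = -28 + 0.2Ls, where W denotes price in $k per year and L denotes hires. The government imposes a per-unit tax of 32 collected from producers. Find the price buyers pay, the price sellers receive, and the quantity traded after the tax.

Solving each curve for L: Ls = 140 + 5W.
The tax drives a wedge W_b - W_s = 32. Substituting W_s = W_b - 32 into supply: Ls = -20 + 5W_b.
Market clearing requires 1715 - 5W_b = -20 + 5W_b; hence 1735 = 10W_b and W_b = 173.5.
So W_s = 141.5 and the quantity traded is L = 1715 - 5(173.5) = 847.5.

W_b = 173.5, W_s = 141.5, L = 847.5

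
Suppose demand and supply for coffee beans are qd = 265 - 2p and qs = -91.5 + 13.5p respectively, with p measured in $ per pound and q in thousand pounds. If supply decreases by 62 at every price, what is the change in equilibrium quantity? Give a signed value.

Δq = -8

The market clears where 265 - 2p = -91.5 + 13.5p. Rearranging, 15.5p = 356.5, hence p* = 23.
Substitute back: q* = 265 - 2(23) = 219.
After the shift, supply is qs = -153.5 + 13.5p.
New equilibrium: 418.5 = 15.5p, so p = 27 and q = 211.
Δq = 211 - 219 = -8.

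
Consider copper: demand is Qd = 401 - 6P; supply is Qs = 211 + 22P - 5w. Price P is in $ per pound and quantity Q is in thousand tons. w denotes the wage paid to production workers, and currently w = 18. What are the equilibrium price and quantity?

With w = 18, supply is Qs = 121 + 22P.
At equilibrium Qd = Qs, so 401 - 6P = 121 + 22P; collecting terms, 280 = 28P and P* = 10.
Substitute back: Q* = 401 - 6(10) = 341.

P* = 10, Q* = 341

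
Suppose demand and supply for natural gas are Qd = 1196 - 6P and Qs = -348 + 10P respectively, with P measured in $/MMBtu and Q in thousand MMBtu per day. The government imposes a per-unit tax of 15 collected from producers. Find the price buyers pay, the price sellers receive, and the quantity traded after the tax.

With a tax of 15 on producers, they supply based on the net price P_s = P_b - 15, so Qs = -498 + 10P_b.
Set Qd = Qs: 1196 - 6P_b = -498 + 10P_b, so 1694 = 16P_b and P_b = 105.875.
Then P_s = 105.875 - 15 = 90.875 and Q = 1196 - 6(105.875) = 560.75.

P_b = 105.875, P_s = 90.875, Q = 560.75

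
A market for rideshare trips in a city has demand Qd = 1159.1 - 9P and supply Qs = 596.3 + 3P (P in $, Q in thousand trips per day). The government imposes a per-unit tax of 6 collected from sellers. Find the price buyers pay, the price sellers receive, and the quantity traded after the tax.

With a tax of 6 on sellers, they supply based on the net price P_s = P_b - 6, so Qs = 578.3 + 3P_b.
Equate demand and the shifted supply: 1159.1 - 9P_b = 578.3 + 3P_b, giving 12P_b = 580.8, so P_b = 48.4.
Then P_s = 48.4 - 6 = 42.4 and Q = 1159.1 - 9(48.4) = 723.5.

P_b = 48.4, P_s = 42.4, Q = 723.5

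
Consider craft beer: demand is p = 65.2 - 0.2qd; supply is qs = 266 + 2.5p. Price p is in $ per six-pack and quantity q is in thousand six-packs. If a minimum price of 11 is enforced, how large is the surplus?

Surplus = 22.5

Inverting to quantity form: qd = 326 - 5p.
With p fixed at 11, quantity demanded is 271 and quantity supplied is 293.5.
Surplus = qs - qd = 293.5 - 271 = 22.5.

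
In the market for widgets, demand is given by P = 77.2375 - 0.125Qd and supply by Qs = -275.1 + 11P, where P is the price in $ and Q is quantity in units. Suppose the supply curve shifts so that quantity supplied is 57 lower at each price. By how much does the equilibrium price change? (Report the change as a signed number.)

Inverting to quantity form: Qd = 617.9 - 8P.
Set Qd = Qs: 617.9 - 8P = -275.1 + 11P, so 893 = 19P and P* = 47.
Substitute back: Q* = 617.9 - 8(47) = 241.9.
After the shift, supply is Qs = -332.1 + 11P.
New equilibrium: 950 = 19P, so P = 50 and Q = 217.9.
ΔP = 50 - 47 = 3.

ΔP = 3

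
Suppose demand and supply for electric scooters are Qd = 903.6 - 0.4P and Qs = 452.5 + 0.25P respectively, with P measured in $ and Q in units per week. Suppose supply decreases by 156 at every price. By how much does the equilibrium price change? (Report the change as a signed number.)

The market clears where 903.6 - 0.4P = 452.5 + 0.25P. Rearranging, 0.65P = 451.1, hence P* = 694.
Plugging P* into demand: Q* = 903.6 - 0.4(694) = 626.
After the shift, supply is Qs = 296.5 + 0.25P.
The new intersection has 607.1 = 0.65P, i.e. P = 934, Q = 530.
ΔP = 934 - 694 = 240.

ΔP = 240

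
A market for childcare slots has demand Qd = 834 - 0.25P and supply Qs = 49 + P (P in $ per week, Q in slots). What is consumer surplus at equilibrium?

At equilibrium Qd = Qs, so 834 - 0.25P = 49 + P; collecting terms, 785 = 1.25P and P* = 628.
Substitute back: Q* = 834 - 0.25(628) = 677.
Demand choke price (Qd = 0): P = 834/0.25 = 3336. Consumer surplus = ½ × (3336 - 628) × 677 = 916658.

Consumer surplus = 916658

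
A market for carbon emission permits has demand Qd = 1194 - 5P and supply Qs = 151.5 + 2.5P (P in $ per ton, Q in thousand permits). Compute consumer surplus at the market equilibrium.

Consumer surplus = 24900.1

Set Qd = Qs: 1194 - 5P = 151.5 + 2.5P, so 1042.5 = 7.5P and P* = 139.
Substitute back: Q* = 1194 - 5(139) = 499.
Demand choke price (Qd = 0): P = 1194/5 = 238.8. Consumer surplus = ½ × (238.8 - 139) × 499 = 24900.1.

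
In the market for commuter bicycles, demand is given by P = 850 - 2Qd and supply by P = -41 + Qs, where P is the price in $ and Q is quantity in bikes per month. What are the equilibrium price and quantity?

P* = 256, Q* = 297

Rewriting in direct form: Qd = 425 - 0.5P and Qs = 41 + P.
Set Qd = Qs: 425 - 0.5P = 41 + P, so 384 = 1.5P and P* = 256.
Plugging P* into demand: Q* = 425 - 0.5(256) = 297.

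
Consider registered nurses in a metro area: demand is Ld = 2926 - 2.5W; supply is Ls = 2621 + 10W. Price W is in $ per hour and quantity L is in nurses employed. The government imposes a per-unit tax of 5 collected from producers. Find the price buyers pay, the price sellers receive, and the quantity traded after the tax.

With a tax of 5 on producers, they supply based on the net price W_s = W_b - 5, so Ls = 2571 + 10W_b.
Set Ld = Ls: 2926 - 2.5W_b = 2571 + 10W_b, so 355 = 12.5W_b and W_b = 28.4.
So W_s = 23.4 and the quantity traded is L = 2926 - 2.5(28.4) = 2855.

W_b = 28.4, W_s = 23.4, L = 2855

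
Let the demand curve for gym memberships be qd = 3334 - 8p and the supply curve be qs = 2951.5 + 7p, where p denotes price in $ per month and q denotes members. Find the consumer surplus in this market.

Equating demand and supply, 3334 - 8p = 2951.5 + 7p gives 15p = 382.5, so p* = 25.5.
Then q* = 3334 - 8(25.5) = 3130.
Demand choke price (qd = 0): p = 3334/8 = 416.75. Consumer surplus = ½ × (416.75 - 25.5) × 3130 = 612306.25.

Consumer surplus = 612306.25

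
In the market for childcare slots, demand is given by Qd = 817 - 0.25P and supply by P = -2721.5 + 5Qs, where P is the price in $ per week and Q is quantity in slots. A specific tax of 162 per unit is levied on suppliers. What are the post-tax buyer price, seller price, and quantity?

Solving each curve for Q: Qs = 544.3 + 0.2P.
The tax drives a wedge P_b - P_s = 162. Substituting P_s = P_b - 162 into supply: Qs = 511.9 + 0.2P_b.
Equate demand and the shifted supply: 817 - 0.25P_b = 511.9 + 0.2P_b, giving 0.45P_b = 305.1, so P_b = 678.
Then P_s = 678 - 162 = 516 and Q = 817 - 0.25(678) = 647.5.

P_b = 678, P_s = 516, Q = 647.5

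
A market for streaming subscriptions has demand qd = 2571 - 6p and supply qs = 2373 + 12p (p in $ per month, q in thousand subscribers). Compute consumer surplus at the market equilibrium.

Equating demand and supply, 2571 - 6p = 2373 + 12p gives 18p = 198, so p* = 11.
Plugging p* into demand: q* = 2571 - 6(11) = 2505.
Demand choke price (qd = 0): p = 2571/6 = 428.5. Consumer surplus = ½ × (428.5 - 11) × 2505 = 522918.75.

Consumer surplus = 522918.75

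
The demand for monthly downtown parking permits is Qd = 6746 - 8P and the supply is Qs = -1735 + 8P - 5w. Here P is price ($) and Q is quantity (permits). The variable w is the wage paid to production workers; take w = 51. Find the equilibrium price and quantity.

P* = 546, Q* = 2378

With w = 51, supply is Qs = -1990 + 8P.
The market clears where 6746 - 8P = -1990 + 8P. Rearranging, 16P = 8736, hence P* = 546.
Substitute back: Q* = 6746 - 8(546) = 2378.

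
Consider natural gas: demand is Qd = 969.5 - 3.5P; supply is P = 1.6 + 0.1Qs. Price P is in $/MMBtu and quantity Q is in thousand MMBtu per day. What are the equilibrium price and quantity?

In direct form, Qs = -16 + 10P.
The market clears where 969.5 - 3.5P = -16 + 10P. Rearranging, 13.5P = 985.5, hence P* = 73.
Substitute back: Q* = 969.5 - 3.5(73) = 714.

P* = 73, Q* = 714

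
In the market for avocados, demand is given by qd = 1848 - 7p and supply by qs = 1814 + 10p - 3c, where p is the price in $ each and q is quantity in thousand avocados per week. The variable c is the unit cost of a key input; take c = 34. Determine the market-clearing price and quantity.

With c = 34, supply is qs = 1712 + 10p.
Set qd = qs: 1848 - 7p = 1712 + 10p, so 136 = 17p and p* = 8.
Then q* = 1848 - 7(8) = 1792.

p* = 8, q* = 1792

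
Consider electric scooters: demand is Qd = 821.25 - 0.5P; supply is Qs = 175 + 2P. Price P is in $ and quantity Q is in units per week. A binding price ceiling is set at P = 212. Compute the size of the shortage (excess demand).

Shortage = 116.25

Evaluating both curves at the ceiling price 212 gives Qd = 715.25, Qs = 599.
Shortage = Qd - Qs = 715.25 - 599 = 116.25.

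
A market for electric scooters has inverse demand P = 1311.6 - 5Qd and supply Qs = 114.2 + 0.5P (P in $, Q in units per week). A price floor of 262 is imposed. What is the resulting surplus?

Surplus = 35.28

Inverting to quantity form: Qd = 262.32 - 0.2P.
Evaluating both curves at the floor price 262 gives Qd = 209.92, Qs = 245.2.
Surplus = Qs - Qd = 245.2 - 209.92 = 35.28.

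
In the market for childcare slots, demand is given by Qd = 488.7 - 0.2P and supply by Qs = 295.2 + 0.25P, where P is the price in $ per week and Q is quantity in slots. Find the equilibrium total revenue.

Total revenue = 173161

At equilibrium Qd = Qs, so 488.7 - 0.2P = 295.2 + 0.25P; collecting terms, 193.5 = 0.45P and P* = 430.
Then Q* = 488.7 - 0.2(430) = 402.7.
Total revenue = P* × Q* = 430 × 402.7 = 173161.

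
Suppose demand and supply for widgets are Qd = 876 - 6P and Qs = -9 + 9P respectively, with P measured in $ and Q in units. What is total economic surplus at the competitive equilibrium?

Total surplus = 37845

Equating demand and supply, 876 - 6P = -9 + 9P gives 15P = 885, so P* = 59.
Then Q* = 876 - 6(59) = 522.
Demand choke price = 146; supply choke price = 1. CS = ½(146 - 59)(522) = 22707; PS = ½(59 - 1)(522) = 15138. Total surplus = 37845.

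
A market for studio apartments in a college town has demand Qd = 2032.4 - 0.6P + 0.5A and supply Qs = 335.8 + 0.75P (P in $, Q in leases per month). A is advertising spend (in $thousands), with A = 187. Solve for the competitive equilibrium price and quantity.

P* = 1326, Q* = 1330.3

With A = 187, demand is Qd = 2125.9 - 0.6P.
Set Qd = Qs: 2125.9 - 0.6P = 335.8 + 0.75P, so 1790.1 = 1.35P and P* = 1326.
Then Q* = 2125.9 - 0.6(1326) = 1330.3.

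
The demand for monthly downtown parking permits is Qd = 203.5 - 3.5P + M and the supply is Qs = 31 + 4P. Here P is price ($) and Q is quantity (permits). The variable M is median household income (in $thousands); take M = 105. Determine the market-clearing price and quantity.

With M = 105, demand is Qd = 308.5 - 3.5P.
Equating demand and supply, 308.5 - 3.5P = 31 + 4P gives 7.5P = 277.5, so P* = 37.
From the demand curve, Q* = 308.5 - 3.5(37) = 179.

P* = 37, Q* = 179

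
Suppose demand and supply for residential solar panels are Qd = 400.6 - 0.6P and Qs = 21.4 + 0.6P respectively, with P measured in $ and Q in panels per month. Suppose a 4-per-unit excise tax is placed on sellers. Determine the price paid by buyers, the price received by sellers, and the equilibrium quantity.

P_b = 318, P_s = 314, Q = 209.8

The tax drives a wedge P_b - P_s = 4. Substituting P_s = P_b - 4 into supply: Qs = 19 + 0.6P_b.
Market clearing requires 400.6 - 0.6P_b = 19 + 0.6P_b; hence 381.6 = 1.2P_b and P_b = 318.
So P_s = 314 and the quantity traded is Q = 400.6 - 0.6(318) = 209.8.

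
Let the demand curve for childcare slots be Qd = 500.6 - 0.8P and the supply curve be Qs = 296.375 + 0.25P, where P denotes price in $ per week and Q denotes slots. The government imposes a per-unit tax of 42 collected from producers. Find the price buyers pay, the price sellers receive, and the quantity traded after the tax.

P_b = 204.5, P_s = 162.5, Q = 337

With a tax of 42 on producers, they supply based on the net price P_s = P_b - 42, so Qs = 285.875 + 0.25P_b.
Set Qd = Qs: 500.6 - 0.8P_b = 285.875 + 0.25P_b, so 214.725 = 1.05P_b and P_b = 204.5.
Then P_s = 204.5 - 42 = 162.5 and Q = 500.6 - 0.8(204.5) = 337.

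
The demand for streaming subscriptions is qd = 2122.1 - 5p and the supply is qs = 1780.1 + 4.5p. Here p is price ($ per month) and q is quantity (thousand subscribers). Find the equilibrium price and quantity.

p* = 36, q* = 1942.1

The market clears where 2122.1 - 5p = 1780.1 + 4.5p. Rearranging, 9.5p = 342, hence p* = 36.
Substitute back: q* = 2122.1 - 5(36) = 1942.1.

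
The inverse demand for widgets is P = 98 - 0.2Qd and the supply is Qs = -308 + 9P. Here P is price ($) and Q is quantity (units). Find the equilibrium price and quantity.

P* = 57, Q* = 205

Inverting to quantity form: Qd = 490 - 5P.
The market clears where 490 - 5P = -308 + 9P. Rearranging, 14P = 798, hence P* = 57.
From the demand curve, Q* = 490 - 5(57) = 205.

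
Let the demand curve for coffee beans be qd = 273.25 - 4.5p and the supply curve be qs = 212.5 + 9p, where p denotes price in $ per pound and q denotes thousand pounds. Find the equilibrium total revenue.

Set qd = qs: 273.25 - 4.5p = 212.5 + 9p, so 60.75 = 13.5p and p* = 4.5.
Plugging p* into demand: q* = 273.25 - 4.5(4.5) = 253.
Total revenue = p* × q* = 4.5 × 253 = 1138.5.

Total revenue = 1138.5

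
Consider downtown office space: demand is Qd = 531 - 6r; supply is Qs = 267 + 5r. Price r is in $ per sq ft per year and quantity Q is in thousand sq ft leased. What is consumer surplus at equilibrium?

Consumer surplus = 12480.75

Set Qd = Qs: 531 - 6r = 267 + 5r, so 264 = 11r and r* = 24.
From the demand curve, Q* = 531 - 6(24) = 387.
Demand choke price (Qd = 0): r = 531/6 = 88.5. Consumer surplus = ½ × (88.5 - 24) × 387 = 12480.75.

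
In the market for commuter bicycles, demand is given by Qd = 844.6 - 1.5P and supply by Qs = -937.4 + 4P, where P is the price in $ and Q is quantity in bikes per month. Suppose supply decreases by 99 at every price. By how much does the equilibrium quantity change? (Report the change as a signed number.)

The market clears where 844.6 - 1.5P = -937.4 + 4P. Rearranging, 5.5P = 1782, hence P* = 324.
Then Q* = 844.6 - 1.5(324) = 358.6.
After the shift, supply is Qs = -1036.4 + 4P.
Re-solving, 5.5P = 1881 gives P = 342 and Q = 331.6.
ΔQ = 331.6 - 358.6 = -27.

ΔQ = -27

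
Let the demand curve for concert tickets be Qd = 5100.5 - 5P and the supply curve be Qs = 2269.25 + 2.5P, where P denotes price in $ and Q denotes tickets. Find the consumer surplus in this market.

The market clears where 5100.5 - 5P = 2269.25 + 2.5P. Rearranging, 7.5P = 2831.25, hence P* = 377.5.
Substitute back: Q* = 5100.5 - 5(377.5) = 3213.
Demand choke price (Qd = 0): P = 5100.5/5 = 1020.1. Consumer surplus = ½ × (1020.1 - 377.5) × 3213 = 1032336.9.

Consumer surplus = 1032336.9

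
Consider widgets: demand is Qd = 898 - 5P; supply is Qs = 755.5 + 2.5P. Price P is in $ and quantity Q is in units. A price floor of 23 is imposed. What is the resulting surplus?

Surplus = 30

At P = 23: Qd = 783 and Qs = 813.
Surplus = Qs - Qd = 813 - 783 = 30.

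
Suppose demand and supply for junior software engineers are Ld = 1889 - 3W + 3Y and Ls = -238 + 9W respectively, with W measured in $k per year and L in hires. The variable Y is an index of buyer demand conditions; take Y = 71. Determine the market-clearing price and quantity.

W* = 195, L* = 1517

With Y = 71, demand is Ld = 2102 - 3W.
The market clears where 2102 - 3W = -238 + 9W. Rearranging, 12W = 2340, hence W* = 195.
Substitute back: L* = 2102 - 3(195) = 1517.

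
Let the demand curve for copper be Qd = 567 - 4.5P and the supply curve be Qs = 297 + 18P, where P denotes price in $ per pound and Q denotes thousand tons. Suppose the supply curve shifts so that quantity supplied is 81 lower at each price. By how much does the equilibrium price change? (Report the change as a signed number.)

ΔP = 3.6

At equilibrium Qd = Qs, so 567 - 4.5P = 297 + 18P; collecting terms, 270 = 22.5P and P* = 12.
Plugging P* into demand: Q* = 567 - 4.5(12) = 513.
After the shift, supply is Qs = 216 + 18P.
Re-solving, 22.5P = 351 gives P = 15.6 and Q = 496.8.
ΔP = 15.6 - 12 = 3.6.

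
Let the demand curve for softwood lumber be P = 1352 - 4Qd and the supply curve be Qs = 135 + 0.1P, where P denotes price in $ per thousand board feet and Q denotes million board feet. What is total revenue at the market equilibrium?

Solving each curve for Q: Qd = 338 - 0.25P.
The market clears where 338 - 0.25P = 135 + 0.1P. Rearranging, 0.35P = 203, hence P* = 580.
Substitute back: Q* = 338 - 0.25(580) = 193.
Total revenue = P* × Q* = 580 × 193 = 111940.

Total revenue = 111940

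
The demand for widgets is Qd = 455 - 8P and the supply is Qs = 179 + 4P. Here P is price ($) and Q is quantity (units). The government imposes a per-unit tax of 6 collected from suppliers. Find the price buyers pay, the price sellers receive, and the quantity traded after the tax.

Suppliers keep P_s = P_b - 6 per unit, so supply in terms of the buyer price is Qs = 155 + 4P_b.
Market clearing requires 455 - 8P_b = 155 + 4P_b; hence 300 = 12P_b and P_b = 25.
So P_s = 19 and the quantity traded is Q = 455 - 8(25) = 255.

P_b = 25, P_s = 19, Q = 255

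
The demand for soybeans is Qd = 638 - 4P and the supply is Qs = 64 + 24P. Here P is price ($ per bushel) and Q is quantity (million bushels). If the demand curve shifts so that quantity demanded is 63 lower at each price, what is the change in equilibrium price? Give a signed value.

At equilibrium Qd = Qs, so 638 - 4P = 64 + 24P; collecting terms, 574 = 28P and P* = 20.5.
From the demand curve, Q* = 638 - 4(20.5) = 556.
After the shift, demand is Qd = 575 - 4P.
New equilibrium: 511 = 28P, so P = 18.25 and Q = 502.
ΔP = 18.25 - 20.5 = -2.25.

ΔP = -2.25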